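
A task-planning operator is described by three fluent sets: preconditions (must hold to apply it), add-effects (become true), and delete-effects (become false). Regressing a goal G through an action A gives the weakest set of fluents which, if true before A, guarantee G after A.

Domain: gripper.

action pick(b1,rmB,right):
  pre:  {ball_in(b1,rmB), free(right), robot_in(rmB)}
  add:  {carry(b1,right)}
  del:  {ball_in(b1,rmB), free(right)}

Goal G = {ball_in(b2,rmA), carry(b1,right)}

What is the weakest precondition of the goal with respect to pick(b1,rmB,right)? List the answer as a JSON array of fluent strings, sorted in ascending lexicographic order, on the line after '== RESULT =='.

Regress:
  G ∩ del = {}  (empty — regression defined)
  G \ add = {ball_in(b2,rmA), carry(b1,right)} \ {carry(b1,right)} = {ball_in(b2,rmA)}
  ∪ pre   = {ball_in(b2,rmA)} ∪ {ball_in(b1,rmB), free(right), robot_in(rmB)}
          = {ball_in(b1,rmB), ball_in(b2,rmA), free(right), robot_in(rmB)}

== RESULT ==
["ball_in(b1,rmB)", "ball_in(b2,rmA)", "free(right)", "robot_in(rmB)"]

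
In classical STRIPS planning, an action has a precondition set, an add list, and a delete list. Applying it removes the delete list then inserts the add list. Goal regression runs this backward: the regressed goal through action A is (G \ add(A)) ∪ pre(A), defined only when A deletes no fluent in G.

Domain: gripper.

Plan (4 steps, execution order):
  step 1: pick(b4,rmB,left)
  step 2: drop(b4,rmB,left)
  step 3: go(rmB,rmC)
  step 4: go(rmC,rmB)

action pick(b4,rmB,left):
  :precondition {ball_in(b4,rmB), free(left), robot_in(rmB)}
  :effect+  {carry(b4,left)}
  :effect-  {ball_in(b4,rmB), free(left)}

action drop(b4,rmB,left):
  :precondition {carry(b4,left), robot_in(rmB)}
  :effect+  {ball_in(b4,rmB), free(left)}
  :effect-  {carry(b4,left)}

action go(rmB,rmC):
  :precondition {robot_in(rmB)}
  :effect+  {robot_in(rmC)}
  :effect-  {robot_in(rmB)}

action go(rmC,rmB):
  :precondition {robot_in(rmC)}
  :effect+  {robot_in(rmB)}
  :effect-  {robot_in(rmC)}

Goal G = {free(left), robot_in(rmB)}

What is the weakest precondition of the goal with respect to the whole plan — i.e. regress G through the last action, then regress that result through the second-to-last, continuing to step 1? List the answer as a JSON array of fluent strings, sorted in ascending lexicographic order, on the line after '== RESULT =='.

Work backward from the goal:
  through step 4 (go(rmC,rmB)): drop {robot_in(rmB)}, keep {free(left)}, require {robot_in(rmC)}
    → {free(left), robot_in(rmC)}
  through step 3 (go(rmB,rmC)): drop {robot_in(rmC)}, keep {free(left)}, require {robot_in(rmB)}
    → {free(left), robot_in(rmB)}
  through step 2 (drop(b4,rmB,left)): drop {free(left)}, keep {robot_in(rmB)}, require {carry(b4,left), robot_in(rmB)}
    → {carry(b4,left), robot_in(rmB)}
  through step 1 (pick(b4,rmB,left)): drop {carry(b4,left)}, keep {robot_in(rmB)}, require {ball_in(b4,rmB), free(left), robot_in(rmB)}
    → {ball_in(b4,rmB), free(left), robot_in(rmB)}

== RESULT ==
["ball_in(b4,rmB)", "free(left)", "robot_in(rmB)"]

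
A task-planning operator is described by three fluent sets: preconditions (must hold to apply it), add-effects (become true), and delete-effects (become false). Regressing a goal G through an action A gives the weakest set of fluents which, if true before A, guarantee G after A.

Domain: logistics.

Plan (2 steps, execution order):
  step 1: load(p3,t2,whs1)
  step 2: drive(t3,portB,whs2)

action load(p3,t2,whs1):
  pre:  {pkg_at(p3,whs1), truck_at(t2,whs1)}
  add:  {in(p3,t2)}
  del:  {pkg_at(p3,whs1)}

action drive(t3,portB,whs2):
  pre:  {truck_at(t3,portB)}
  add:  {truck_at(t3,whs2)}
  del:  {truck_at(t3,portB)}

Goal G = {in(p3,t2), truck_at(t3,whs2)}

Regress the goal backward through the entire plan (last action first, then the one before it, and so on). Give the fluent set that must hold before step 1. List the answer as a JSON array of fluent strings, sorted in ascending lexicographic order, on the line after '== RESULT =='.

Work backward from the goal:
  through step 2 (drive(t3,portB,whs2)): drop {truck_at(t3,whs2)}, keep {in(p3,t2)}, require {truck_at(t3,portB)}
    → {in(p3,t2), truck_at(t3,portB)}
  through step 1 (load(p3,t2,whs1)): drop {in(p3,t2)}, keep {truck_at(t3,portB)}, require {pkg_at(p3,whs1), truck_at(t2,whs1)}
    → {pkg_at(p3,whs1), truck_at(t2,whs1), truck_at(t3,portB)}

== RESULT ==
["pkg_at(p3,whs1)", "truck_at(t2,whs1)", "truck_at(t3,portB)"]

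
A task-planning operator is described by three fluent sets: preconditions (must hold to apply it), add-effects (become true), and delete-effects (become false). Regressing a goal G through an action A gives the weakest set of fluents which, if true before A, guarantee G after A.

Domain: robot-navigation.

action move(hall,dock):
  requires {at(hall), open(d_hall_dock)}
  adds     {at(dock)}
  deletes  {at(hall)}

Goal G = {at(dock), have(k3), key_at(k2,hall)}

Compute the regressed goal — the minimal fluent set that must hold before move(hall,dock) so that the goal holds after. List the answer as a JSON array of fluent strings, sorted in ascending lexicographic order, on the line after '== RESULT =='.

Compute (G \ add) ∪ pre:
  G ∩ del = {}  (empty — regression defined)
  G \ add = {at(dock), have(k3), key_at(k2,hall)} \ {at(dock)} = {have(k3), key_at(k2,hall)}
  ∪ pre   = {have(k3), key_at(k2,hall)} ∪ {at(hall), open(d_hall_dock)}
          = {at(hall), have(k3), key_at(k2,hall), open(d_hall_dock)}

== RESULT ==
["at(hall)", "have(k3)", "key_at(k2,hall)", "open(d_hall_dock)"]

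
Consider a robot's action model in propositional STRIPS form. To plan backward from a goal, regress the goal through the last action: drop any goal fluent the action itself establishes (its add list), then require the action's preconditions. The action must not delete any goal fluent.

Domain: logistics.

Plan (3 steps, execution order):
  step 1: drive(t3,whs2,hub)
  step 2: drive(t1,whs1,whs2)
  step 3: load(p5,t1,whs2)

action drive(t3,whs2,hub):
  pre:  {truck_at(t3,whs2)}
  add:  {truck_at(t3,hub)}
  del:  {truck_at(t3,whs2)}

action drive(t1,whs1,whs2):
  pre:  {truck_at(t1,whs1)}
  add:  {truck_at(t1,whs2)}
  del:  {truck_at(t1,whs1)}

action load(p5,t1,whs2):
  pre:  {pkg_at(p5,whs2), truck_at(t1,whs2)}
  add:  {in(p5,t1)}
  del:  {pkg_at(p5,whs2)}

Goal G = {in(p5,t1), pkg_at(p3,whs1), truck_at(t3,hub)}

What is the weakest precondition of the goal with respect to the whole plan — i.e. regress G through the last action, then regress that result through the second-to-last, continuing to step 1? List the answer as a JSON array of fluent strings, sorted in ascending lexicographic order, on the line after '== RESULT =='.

Work backward from the goal:
  through step 3 (load(p5,t1,whs2)): drop {in(p5,t1)}, keep {pkg_at(p3,whs1), truck_at(t3,hub)}, require {pkg_at(p5,whs2), truck_at(t1,whs2)}
    → {pkg_at(p3,whs1), pkg_at(p5,whs2), truck_at(t1,whs2), truck_at(t3,hub)}
  through step 2 (drive(t1,whs1,whs2)): drop {truck_at(t1,whs2)}, keep {pkg_at(p3,whs1), pkg_at(p5,whs2), truck_at(t3,hub)}, require {truck_at(t1,whs1)}
    → {pkg_at(p3,whs1), pkg_at(p5,whs2), truck_at(t1,whs1), truck_at(t3,hub)}
  through step 1 (drive(t3,whs2,hub)): drop {truck_at(t3,hub)}, keep {pkg_at(p3,whs1), pkg_at(p5,whs2), truck_at(t1,whs1)}, require {truck_at(t3,whs2)}
    → {pkg_at(p3,whs1), pkg_at(p5,whs2), truck_at(t1,whs1), truck_at(t3,whs2)}

== RESULT ==
["pkg_at(p3,whs1)", "pkg_at(p5,whs2)", "truck_at(t1,whs1)", "truck_at(t3,whs2)"]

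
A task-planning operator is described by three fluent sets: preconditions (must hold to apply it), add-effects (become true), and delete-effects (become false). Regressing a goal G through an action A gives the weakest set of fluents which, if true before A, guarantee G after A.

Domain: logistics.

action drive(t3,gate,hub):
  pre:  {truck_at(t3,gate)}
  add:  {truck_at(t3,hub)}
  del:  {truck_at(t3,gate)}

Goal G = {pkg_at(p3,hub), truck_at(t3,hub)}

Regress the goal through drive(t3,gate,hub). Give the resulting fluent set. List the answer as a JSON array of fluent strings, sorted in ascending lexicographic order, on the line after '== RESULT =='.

Compute (G \ add) ∪ pre:
  G ∩ del = {}  (empty — regression defined)
  G \ add = {pkg_at(p3,hub), truck_at(t3,hub)} \ {truck_at(t3,hub)} = {pkg_at(p3,hub)}
  ∪ pre   = {pkg_at(p3,hub)} ∪ {truck_at(t3,gate)}
          = {pkg_at(p3,hub), truck_at(t3,gate)}

== RESULT ==
["pkg_at(p3,hub)", "truck_at(t3,gate)"]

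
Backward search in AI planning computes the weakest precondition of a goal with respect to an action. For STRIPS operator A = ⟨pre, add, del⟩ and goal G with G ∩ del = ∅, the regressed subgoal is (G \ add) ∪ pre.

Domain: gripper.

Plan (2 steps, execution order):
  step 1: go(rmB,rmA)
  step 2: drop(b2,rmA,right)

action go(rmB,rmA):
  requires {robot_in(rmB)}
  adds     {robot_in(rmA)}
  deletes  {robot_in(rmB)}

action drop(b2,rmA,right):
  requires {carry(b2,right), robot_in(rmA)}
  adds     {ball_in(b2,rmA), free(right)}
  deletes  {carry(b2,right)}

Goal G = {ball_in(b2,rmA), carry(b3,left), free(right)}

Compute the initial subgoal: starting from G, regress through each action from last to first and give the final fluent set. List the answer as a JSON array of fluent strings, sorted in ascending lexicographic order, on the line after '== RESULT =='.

Work backward from the goal:
  through step 2 (drop(b2,rmA,right)): drop {ball_in(b2,rmA), free(right)}, keep {carry(b3,left)}, require {carry(b2,right), robot_in(rmA)}
    → {carry(b2,right), carry(b3,left), robot_in(rmA)}
  through step 1 (go(rmB,rmA)): drop {robot_in(rmA)}, keep {carry(b2,right), carry(b3,left)}, require {robot_in(rmB)}
    → {carry(b2,right), carry(b3,left), robot_in(rmB)}

== RESULT ==
["carry(b2,right)", "carry(b3,left)", "robot_in(rmB)"]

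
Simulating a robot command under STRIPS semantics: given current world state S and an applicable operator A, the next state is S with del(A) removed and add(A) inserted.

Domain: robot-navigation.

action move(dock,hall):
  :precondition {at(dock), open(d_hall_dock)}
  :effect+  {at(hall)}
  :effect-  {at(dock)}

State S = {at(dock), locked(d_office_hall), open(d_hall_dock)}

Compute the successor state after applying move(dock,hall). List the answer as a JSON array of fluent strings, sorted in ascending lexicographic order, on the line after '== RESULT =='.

Compute (S \ del) ∪ add:
  pre ⊆ S: {at(dock), open(d_hall_dock)} ⊆ S  — applicable
  S \ del = {locked(d_office_hall), open(d_hall_dock)}
  ∪ add   = {at(hall), locked(d_office_hall), open(d_hall_dock)}

== RESULT ==
["at(hall)", "locked(d_office_hall)", "open(d_hall_dock)"]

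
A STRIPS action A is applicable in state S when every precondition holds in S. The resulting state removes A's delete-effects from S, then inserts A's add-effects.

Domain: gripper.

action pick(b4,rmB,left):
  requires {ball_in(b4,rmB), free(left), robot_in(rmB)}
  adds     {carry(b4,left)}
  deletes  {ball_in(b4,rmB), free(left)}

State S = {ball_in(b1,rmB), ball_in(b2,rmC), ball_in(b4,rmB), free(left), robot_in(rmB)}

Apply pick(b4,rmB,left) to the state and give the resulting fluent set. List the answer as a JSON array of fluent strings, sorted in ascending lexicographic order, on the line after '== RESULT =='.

Compute (S \ del) ∪ add:
  pre ⊆ S: {ball_in(b4,rmB), free(left), robot_in(rmB)} ⊆ S  — applicable
  S \ del = {ball_in(b1,rmB), ball_in(b2,rmC), robot_in(rmB)}
  ∪ add   = {ball_in(b1,rmB), ball_in(b2,rmC), carry(b4,left), robot_in(rmB)}

== RESULT ==
["ball_in(b1,rmB)", "ball_in(b2,rmC)", "carry(b4,left)", "robot_in(rmB)"]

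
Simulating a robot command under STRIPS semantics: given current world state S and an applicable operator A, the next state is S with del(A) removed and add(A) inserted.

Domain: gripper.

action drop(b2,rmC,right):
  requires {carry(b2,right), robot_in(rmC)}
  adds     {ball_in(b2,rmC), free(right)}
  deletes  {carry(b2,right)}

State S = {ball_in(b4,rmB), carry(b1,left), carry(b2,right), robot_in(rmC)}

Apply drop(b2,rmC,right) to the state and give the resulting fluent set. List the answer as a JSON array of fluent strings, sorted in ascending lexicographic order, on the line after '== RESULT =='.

Progress:
  pre ⊆ S: {carry(b2,right), robot_in(rmC)} ⊆ S  — applicable
  S \ del = {ball_in(b4,rmB), carry(b1,left), robot_in(rmC)}
  ∪ add   = {ball_in(b2,rmC), ball_in(b4,rmB), carry(b1,left), free(right), robot_in(rmC)}

== RESULT ==
["ball_in(b2,rmC)", "ball_in(b4,rmB)", "carry(b1,left)", "free(right)", "robot_in(rmC)"]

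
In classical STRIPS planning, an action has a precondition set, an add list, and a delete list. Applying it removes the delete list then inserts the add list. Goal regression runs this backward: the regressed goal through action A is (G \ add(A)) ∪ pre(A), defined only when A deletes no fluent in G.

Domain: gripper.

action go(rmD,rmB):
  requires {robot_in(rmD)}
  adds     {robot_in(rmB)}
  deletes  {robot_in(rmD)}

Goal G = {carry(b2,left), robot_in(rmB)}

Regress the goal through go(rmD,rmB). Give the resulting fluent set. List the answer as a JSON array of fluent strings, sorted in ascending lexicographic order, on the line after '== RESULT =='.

Compute (G \ add) ∪ pre:
  G ∩ del = {}  (empty — regression defined)
  G \ add = {carry(b2,left), robot_in(rmB)} \ {robot_in(rmB)} = {carry(b2,left)}
  ∪ pre   = {carry(b2,left)} ∪ {robot_in(rmD)}
          = {carry(b2,left), robot_in(rmD)}

== RESULT ==
["carry(b2,left)", "robot_in(rmD)"]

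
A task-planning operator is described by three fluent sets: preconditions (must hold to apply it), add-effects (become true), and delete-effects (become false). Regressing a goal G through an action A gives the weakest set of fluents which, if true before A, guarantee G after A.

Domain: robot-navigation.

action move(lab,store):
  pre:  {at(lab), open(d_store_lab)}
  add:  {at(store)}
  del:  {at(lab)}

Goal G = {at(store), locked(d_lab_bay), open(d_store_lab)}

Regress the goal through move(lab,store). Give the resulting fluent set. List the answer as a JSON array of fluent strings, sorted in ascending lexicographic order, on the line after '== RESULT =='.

Compute (G \ add) ∪ pre:
  G ∩ del = {}  (empty — regression defined)
  G \ add = {at(store), locked(d_lab_bay), open(d_store_lab)} \ {at(store)} = {locked(d_lab_bay), open(d_store_lab)}
  ∪ pre   = {locked(d_lab_bay), open(d_store_lab)} ∪ {at(lab), open(d_store_lab)}
          = {at(lab), locked(d_lab_bay), open(d_store_lab)}

== RESULT ==
["at(lab)", "locked(d_lab_bay)", "open(d_store_lab)"]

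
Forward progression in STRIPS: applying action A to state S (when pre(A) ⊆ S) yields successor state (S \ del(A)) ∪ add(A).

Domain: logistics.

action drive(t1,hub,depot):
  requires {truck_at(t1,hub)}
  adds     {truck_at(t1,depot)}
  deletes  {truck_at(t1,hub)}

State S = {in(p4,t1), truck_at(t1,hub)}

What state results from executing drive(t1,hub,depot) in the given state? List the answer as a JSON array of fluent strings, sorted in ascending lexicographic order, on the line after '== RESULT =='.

Progress:
  pre ⊆ S: {truck_at(t1,hub)} ⊆ S  — applicable
  S \ del = {in(p4,t1)}
  ∪ add   = {in(p4,t1), truck_at(t1,depot)}

== RESULT ==
["in(p4,t1)", "truck_at(t1,depot)"]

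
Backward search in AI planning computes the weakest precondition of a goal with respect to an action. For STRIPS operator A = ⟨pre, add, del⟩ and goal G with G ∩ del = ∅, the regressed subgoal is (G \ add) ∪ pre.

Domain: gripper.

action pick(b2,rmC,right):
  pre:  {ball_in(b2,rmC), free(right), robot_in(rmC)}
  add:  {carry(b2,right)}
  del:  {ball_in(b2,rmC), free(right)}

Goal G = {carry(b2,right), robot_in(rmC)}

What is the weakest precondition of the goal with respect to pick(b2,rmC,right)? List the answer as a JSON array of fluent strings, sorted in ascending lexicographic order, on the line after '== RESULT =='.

Compute (G \ add) ∪ pre:
  G ∩ del = {}  (empty — regression defined)
  G \ add = {carry(b2,right), robot_in(rmC)} \ {carry(b2,right)} = {robot_in(rmC)}
  ∪ pre   = {robot_in(rmC)} ∪ {ball_in(b2,rmC), free(right), robot_in(rmC)}
          = {ball_in(b2,rmC), free(right), robot_in(rmC)}

== RESULT ==
["ball_in(b2,rmC)", "free(right)", "robot_in(rmC)"]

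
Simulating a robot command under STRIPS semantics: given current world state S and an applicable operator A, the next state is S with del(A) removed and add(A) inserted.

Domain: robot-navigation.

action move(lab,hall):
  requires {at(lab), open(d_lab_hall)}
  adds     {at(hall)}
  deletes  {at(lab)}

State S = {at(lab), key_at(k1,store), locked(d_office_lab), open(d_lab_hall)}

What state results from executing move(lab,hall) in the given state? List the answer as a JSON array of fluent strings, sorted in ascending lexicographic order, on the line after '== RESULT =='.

Progress:
  pre ⊆ S: {at(lab), open(d_lab_hall)} ⊆ S  — applicable
  S \ del = {key_at(k1,store), locked(d_office_lab), open(d_lab_hall)}
  ∪ add   = {at(hall), key_at(k1,store), locked(d_office_lab), open(d_lab_hall)}

== RESULT ==
["at(hall)", "key_at(k1,store)", "locked(d_office_lab)", "open(d_lab_hall)"]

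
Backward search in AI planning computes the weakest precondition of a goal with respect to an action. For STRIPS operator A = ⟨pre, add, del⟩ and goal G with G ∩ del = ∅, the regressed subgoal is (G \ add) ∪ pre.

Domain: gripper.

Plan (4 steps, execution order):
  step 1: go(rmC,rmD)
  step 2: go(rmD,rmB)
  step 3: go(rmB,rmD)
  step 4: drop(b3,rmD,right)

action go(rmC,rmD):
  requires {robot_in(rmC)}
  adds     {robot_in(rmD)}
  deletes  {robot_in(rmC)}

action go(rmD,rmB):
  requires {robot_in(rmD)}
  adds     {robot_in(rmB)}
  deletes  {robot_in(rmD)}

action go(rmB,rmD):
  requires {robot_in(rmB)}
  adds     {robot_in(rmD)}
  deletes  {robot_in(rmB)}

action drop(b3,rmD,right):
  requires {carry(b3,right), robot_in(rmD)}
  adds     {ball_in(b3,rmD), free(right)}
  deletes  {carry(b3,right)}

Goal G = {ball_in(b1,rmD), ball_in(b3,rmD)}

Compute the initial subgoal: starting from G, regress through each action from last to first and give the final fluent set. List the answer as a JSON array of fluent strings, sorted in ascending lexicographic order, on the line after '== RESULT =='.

Work backward from the goal:
  through step 4 (drop(b3,rmD,right)): drop {ball_in(b3,rmD)}, keep {ball_in(b1,rmD)}, require {carry(b3,right), robot_in(rmD)}
    → {ball_in(b1,rmD), carry(b3,right), robot_in(rmD)}
  through step 3 (go(rmB,rmD)): drop {robot_in(rmD)}, keep {ball_in(b1,rmD), carry(b3,right)}, require {robot_in(rmB)}
    → {ball_in(b1,rmD), carry(b3,right), robot_in(rmB)}
  through step 2 (go(rmD,rmB)): drop {robot_in(rmB)}, keep {ball_in(b1,rmD), carry(b3,right)}, require {robot_in(rmD)}
    → {ball_in(b1,rmD), carry(b3,right), robot_in(rmD)}
  through step 1 (go(rmC,rmD)): drop {robot_in(rmD)}, keep {ball_in(b1,rmD), carry(b3,right)}, require {robot_in(rmC)}
    → {ball_in(b1,rmD), carry(b3,right), robot_in(rmC)}

== RESULT ==
["ball_in(b1,rmD)", "carry(b3,right)", "robot_in(rmC)"]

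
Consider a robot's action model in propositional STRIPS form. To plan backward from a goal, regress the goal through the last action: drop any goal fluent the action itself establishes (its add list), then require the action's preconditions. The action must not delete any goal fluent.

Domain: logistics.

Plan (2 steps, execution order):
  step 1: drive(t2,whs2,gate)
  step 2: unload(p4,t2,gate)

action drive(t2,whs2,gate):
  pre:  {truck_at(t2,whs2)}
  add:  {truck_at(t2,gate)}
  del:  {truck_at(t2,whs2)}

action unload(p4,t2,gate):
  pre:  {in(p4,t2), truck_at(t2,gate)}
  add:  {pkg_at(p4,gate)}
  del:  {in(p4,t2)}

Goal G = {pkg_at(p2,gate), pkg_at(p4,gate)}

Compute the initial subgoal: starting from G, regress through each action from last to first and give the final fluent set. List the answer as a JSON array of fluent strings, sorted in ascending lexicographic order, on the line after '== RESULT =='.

Regress step by step:
  through step 2 (unload(p4,t2,gate)): drop {pkg_at(p4,gate)}, keep {pkg_at(p2,gate)}, require {in(p4,t2), truck_at(t2,gate)}
    → {in(p4,t2), pkg_at(p2,gate), truck_at(t2,gate)}
  through step 1 (drive(t2,whs2,gate)): drop {truck_at(t2,gate)}, keep {in(p4,t2), pkg_at(p2,gate)}, require {truck_at(t2,whs2)}
    → {in(p4,t2), pkg_at(p2,gate), truck_at(t2,whs2)}

== RESULT ==
["in(p4,t2)", "pkg_at(p2,gate)", "truck_at(t2,whs2)"]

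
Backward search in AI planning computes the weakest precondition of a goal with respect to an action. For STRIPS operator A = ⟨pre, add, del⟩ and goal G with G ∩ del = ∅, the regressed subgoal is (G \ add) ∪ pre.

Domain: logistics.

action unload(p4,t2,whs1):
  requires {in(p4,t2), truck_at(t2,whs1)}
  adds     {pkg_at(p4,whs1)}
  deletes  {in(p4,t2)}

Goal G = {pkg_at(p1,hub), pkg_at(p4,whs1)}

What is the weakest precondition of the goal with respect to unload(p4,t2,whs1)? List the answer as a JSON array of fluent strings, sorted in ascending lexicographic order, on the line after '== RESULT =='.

Regress:
  G ∩ del = {}  (empty — regression defined)
  G \ add = {pkg_at(p1,hub), pkg_at(p4,whs1)} \ {pkg_at(p4,whs1)} = {pkg_at(p1,hub)}
  ∪ pre   = {pkg_at(p1,hub)} ∪ {in(p4,t2), truck_at(t2,whs1)}
          = {in(p4,t2), pkg_at(p1,hub), truck_at(t2,whs1)}

== RESULT ==
["in(p4,t2)", "pkg_at(p1,hub)", "truck_at(t2,whs1)"]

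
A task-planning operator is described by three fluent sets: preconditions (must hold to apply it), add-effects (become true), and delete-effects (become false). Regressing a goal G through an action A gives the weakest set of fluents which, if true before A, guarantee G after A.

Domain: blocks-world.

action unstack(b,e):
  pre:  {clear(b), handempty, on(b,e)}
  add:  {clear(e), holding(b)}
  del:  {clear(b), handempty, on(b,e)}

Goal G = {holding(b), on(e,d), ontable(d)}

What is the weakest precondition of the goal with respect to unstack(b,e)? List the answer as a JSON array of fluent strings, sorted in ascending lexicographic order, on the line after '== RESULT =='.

Regress:
  G ∩ del = {}  (empty — regression defined)
  G \ add = {holding(b), on(e,d), ontable(d)} \ {clear(e), holding(b)} = {on(e,d), ontable(d)}
  ∪ pre   = {on(e,d), ontable(d)} ∪ {clear(b), handempty, on(b,e)}
          = {clear(b), handempty, on(b,e), on(e,d), ontable(d)}

== RESULT ==
["clear(b)", "handempty", "on(b,e)", "on(e,d)", "ontable(d)"]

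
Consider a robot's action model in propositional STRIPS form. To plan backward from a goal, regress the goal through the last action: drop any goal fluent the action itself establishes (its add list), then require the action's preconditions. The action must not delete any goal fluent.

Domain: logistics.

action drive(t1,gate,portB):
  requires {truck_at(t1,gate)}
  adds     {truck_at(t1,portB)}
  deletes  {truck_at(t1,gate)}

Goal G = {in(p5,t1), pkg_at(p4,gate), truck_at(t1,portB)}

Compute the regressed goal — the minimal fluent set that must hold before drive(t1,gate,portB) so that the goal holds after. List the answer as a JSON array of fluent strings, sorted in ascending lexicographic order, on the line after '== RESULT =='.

Regress:
  G ∩ del = {}  (empty — regression defined)
  G \ add = {in(p5,t1), pkg_at(p4,gate), truck_at(t1,portB)} \ {truck_at(t1,portB)} = {in(p5,t1), pkg_at(p4,gate)}
  ∪ pre   = {in(p5,t1), pkg_at(p4,gate)} ∪ {truck_at(t1,gate)}
          = {in(p5,t1), pkg_at(p4,gate), truck_at(t1,gate)}

== RESULT ==
["in(p5,t1)", "pkg_at(p4,gate)", "truck_at(t1,gate)"]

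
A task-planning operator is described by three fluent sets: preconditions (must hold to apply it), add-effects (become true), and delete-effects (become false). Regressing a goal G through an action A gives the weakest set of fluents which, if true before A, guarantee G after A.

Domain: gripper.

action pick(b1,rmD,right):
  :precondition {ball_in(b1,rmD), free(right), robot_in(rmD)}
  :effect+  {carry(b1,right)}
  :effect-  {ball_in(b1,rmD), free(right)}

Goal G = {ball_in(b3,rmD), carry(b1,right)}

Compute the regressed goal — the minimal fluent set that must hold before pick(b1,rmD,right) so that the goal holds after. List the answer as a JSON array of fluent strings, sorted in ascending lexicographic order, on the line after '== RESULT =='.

Compute (G \ add) ∪ pre:
  G ∩ del = {}  (empty — regression defined)
  G \ add = {ball_in(b3,rmD), carry(b1,right)} \ {carry(b1,right)} = {ball_in(b3,rmD)}
  ∪ pre   = {ball_in(b3,rmD)} ∪ {ball_in(b1,rmD), free(right), robot_in(rmD)}
          = {ball_in(b1,rmD), ball_in(b3,rmD), free(right), robot_in(rmD)}

== RESULT ==
["ball_in(b1,rmD)", "ball_in(b3,rmD)", "free(right)", "robot_in(rmD)"]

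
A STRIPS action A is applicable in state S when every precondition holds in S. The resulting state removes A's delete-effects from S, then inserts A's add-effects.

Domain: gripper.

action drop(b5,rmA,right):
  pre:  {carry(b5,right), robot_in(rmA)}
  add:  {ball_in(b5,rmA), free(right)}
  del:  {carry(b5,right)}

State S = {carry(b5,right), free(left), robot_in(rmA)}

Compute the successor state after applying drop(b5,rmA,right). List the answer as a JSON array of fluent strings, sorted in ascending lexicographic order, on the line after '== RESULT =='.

Compute (S \ del) ∪ add:
  pre ⊆ S: {carry(b5,right), robot_in(rmA)} ⊆ S  — applicable
  S \ del = {free(left), robot_in(rmA)}
  ∪ add   = {ball_in(b5,rmA), free(left), free(right), robot_in(rmA)}

== RESULT ==
["ball_in(b5,rmA)", "free(left)", "free(right)", "robot_in(rmA)"]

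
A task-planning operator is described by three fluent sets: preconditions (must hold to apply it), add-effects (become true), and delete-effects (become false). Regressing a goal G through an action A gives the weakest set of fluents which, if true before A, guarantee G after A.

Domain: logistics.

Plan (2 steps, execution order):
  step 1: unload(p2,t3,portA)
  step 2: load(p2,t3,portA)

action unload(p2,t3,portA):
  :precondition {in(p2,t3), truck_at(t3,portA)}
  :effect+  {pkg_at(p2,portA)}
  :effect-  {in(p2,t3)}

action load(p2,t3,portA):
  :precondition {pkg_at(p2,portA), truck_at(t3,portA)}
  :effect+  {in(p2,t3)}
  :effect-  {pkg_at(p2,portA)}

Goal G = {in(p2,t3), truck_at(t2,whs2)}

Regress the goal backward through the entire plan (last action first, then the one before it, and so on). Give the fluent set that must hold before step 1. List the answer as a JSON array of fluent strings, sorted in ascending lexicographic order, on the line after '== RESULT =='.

Work backward from the goal:
  through step 2 (load(p2,t3,portA)): drop {in(p2,t3)}, keep {truck_at(t2,whs2)}, require {pkg_at(p2,portA), truck_at(t3,portA)}
    → {pkg_at(p2,portA), truck_at(t2,whs2), truck_at(t3,portA)}
  through step 1 (unload(p2,t3,portA)): drop {pkg_at(p2,portA)}, keep {truck_at(t2,whs2), truck_at(t3,portA)}, require {in(p2,t3), truck_at(t3,portA)}
    → {in(p2,t3), truck_at(t2,whs2), truck_at(t3,portA)}

== RESULT ==
["in(p2,t3)", "truck_at(t2,whs2)", "truck_at(t3,portA)"]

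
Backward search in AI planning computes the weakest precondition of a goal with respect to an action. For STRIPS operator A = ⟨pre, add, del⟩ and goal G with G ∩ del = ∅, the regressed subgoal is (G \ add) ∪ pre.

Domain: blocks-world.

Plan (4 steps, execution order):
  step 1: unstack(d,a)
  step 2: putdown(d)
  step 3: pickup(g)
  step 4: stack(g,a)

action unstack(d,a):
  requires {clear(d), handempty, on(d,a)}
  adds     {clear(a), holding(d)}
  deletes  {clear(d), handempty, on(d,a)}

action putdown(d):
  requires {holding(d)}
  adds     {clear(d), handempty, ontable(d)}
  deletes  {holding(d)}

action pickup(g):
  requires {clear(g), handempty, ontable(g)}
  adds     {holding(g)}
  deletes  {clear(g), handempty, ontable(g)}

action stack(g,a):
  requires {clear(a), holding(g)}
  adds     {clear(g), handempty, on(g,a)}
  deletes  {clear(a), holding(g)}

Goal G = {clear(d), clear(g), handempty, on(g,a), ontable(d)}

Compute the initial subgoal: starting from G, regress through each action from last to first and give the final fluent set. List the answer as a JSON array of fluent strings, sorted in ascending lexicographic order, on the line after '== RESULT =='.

Work backward from the goal:
  through step 4 (stack(g,a)): drop {clear(g), handempty, on(g,a)}, keep {clear(d), ontable(d)}, require {clear(a), holding(g)}
    → {clear(a), clear(d), holding(g), ontable(d)}
  through step 3 (pickup(g)): drop {holding(g)}, keep {clear(a), clear(d), ontable(d)}, require {clear(g), handempty, ontable(g)}
    → {clear(a), clear(d), clear(g), handempty, ontable(d), ontable(g)}
  through step 2 (putdown(d)): drop {clear(d), handempty, ontable(d)}, keep {clear(a), clear(g), ontable(g)}, require {holding(d)}
    → {clear(a), clear(g), holding(d), ontable(g)}
  through step 1 (unstack(d,a)): drop {clear(a), holding(d)}, keep {clear(g), ontable(g)}, require {clear(d), handempty, on(d,a)}
    → {clear(d), clear(g), handempty, on(d,a), ontable(g)}

== RESULT ==
["clear(d)", "clear(g)", "handempty", "on(d,a)", "ontable(g)"]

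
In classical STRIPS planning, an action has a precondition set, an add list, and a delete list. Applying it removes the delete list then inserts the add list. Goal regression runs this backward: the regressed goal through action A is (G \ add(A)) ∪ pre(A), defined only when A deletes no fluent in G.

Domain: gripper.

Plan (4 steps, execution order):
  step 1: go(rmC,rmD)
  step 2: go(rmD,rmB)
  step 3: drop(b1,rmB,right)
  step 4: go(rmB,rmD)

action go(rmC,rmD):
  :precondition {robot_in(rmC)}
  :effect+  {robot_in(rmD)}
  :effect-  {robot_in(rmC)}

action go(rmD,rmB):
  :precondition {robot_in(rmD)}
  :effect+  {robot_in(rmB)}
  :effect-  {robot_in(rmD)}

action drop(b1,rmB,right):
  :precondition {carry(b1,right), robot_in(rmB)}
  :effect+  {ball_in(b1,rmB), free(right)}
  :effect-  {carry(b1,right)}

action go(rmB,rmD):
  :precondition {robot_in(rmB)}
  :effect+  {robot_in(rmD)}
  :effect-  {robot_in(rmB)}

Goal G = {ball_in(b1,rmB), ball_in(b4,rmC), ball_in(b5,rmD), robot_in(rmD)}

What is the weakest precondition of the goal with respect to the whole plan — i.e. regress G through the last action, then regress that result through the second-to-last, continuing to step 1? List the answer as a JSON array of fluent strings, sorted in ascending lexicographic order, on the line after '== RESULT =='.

Regress step by step:
  through step 4 (go(rmB,rmD)): drop {robot_in(rmD)}, keep {ball_in(b1,rmB), ball_in(b4,rmC), ball_in(b5,rmD)}, require {robot_in(rmB)}
    → {ball_in(b1,rmB), ball_in(b4,rmC), ball_in(b5,rmD), robot_in(rmB)}
  through step 3 (drop(b1,rmB,right)): drop {ball_in(b1,rmB)}, keep {ball_in(b4,rmC), ball_in(b5,rmD), robot_in(rmB)}, require {carry(b1,right), robot_in(rmB)}
    → {ball_in(b4,rmC), ball_in(b5,rmD), carry(b1,right), robot_in(rmB)}
  through step 2 (go(rmD,rmB)): drop {robot_in(rmB)}, keep {ball_in(b4,rmC), ball_in(b5,rmD), carry(b1,right)}, require {robot_in(rmD)}
    → {ball_in(b4,rmC), ball_in(b5,rmD), carry(b1,right), robot_in(rmD)}
  through step 1 (go(rmC,rmD)): drop {robot_in(rmD)}, keep {ball_in(b4,rmC), ball_in(b5,rmD), carry(b1,right)}, require {robot_in(rmC)}
    → {ball_in(b4,rmC), ball_in(b5,rmD), carry(b1,right), robot_in(rmC)}

== RESULT ==
["ball_in(b4,rmC)", "ball_in(b5,rmD)", "carry(b1,right)", "robot_in(rmC)"]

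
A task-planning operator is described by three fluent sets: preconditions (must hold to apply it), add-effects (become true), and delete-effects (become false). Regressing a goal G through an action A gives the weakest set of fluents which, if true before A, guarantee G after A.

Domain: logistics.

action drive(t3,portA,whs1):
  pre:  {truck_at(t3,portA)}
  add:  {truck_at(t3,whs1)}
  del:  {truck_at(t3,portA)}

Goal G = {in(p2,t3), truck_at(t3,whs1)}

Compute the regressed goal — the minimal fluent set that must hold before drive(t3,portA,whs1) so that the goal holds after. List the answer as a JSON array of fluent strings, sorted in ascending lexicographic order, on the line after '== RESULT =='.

Compute (G \ add) ∪ pre:
  G ∩ del = {}  (empty — regression defined)
  G \ add = {in(p2,t3), truck_at(t3,whs1)} \ {truck_at(t3,whs1)} = {in(p2,t3)}
  ∪ pre   = {in(p2,t3)} ∪ {truck_at(t3,portA)}
          = {in(p2,t3), truck_at(t3,portA)}

== RESULT ==
["in(p2,t3)", "truck_at(t3,portA)"]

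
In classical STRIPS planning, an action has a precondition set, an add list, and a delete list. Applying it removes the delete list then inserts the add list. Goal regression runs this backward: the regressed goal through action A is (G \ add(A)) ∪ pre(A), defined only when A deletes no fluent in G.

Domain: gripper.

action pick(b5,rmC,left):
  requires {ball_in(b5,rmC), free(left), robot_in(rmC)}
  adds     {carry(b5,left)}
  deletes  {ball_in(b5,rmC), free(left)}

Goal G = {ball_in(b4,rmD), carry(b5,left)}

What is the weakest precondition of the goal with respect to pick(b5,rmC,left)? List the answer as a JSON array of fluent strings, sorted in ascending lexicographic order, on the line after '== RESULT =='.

Regress:
  G ∩ del = {}  (empty — regression defined)
  G \ add = {ball_in(b4,rmD), carry(b5,left)} \ {carry(b5,left)} = {ball_in(b4,rmD)}
  ∪ pre   = {ball_in(b4,rmD)} ∪ {ball_in(b5,rmC), free(left), robot_in(rmC)}
          = {ball_in(b4,rmD), ball_in(b5,rmC), free(left), robot_in(rmC)}

== RESULT ==
["ball_in(b4,rmD)", "ball_in(b5,rmC)", "free(left)", "robot_in(rmC)"]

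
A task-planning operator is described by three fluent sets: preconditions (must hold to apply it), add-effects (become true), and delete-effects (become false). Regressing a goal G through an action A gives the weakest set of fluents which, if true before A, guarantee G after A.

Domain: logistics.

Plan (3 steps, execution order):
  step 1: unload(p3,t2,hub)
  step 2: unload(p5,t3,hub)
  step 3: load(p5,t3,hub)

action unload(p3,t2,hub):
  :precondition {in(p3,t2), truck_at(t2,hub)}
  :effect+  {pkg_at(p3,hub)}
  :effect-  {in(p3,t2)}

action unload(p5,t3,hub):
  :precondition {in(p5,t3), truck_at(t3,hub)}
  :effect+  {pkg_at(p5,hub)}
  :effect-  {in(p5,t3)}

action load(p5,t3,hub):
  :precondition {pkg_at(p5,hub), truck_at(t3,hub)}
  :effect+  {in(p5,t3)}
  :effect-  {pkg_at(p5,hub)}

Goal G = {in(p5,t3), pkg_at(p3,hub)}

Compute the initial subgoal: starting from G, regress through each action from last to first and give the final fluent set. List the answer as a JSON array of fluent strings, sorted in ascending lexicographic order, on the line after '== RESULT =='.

Work backward from the goal:
  through step 3 (load(p5,t3,hub)): drop {in(p5,t3)}, keep {pkg_at(p3,hub)}, require {pkg_at(p5,hub), truck_at(t3,hub)}
    → {pkg_at(p3,hub), pkg_at(p5,hub), truck_at(t3,hub)}
  through step 2 (unload(p5,t3,hub)): drop {pkg_at(p5,hub)}, keep {pkg_at(p3,hub), truck_at(t3,hub)}, require {in(p5,t3), truck_at(t3,hub)}
    → {in(p5,t3), pkg_at(p3,hub), truck_at(t3,hub)}
  through step 1 (unload(p3,t2,hub)): drop {pkg_at(p3,hub)}, keep {in(p5,t3), truck_at(t3,hub)}, require {in(p3,t2), truck_at(t2,hub)}
    → {in(p3,t2), in(p5,t3), truck_at(t2,hub), truck_at(t3,hub)}

== RESULT ==
["in(p3,t2)", "in(p5,t3)", "truck_at(t2,hub)", "truck_at(t3,hub)"]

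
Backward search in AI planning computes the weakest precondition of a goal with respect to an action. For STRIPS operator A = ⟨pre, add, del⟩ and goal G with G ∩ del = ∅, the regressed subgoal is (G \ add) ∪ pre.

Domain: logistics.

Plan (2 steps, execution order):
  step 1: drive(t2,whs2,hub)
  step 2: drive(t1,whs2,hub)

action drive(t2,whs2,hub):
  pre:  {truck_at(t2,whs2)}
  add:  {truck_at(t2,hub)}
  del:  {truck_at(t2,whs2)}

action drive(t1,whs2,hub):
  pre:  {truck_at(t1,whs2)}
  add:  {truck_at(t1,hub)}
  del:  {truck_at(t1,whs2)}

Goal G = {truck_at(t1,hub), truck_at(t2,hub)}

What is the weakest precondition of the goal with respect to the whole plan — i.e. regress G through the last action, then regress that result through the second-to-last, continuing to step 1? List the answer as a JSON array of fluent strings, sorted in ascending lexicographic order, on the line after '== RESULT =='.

Work backward from the goal:
  through step 2 (drive(t1,whs2,hub)): drop {truck_at(t1,hub)}, keep {truck_at(t2,hub)}, require {truck_at(t1,whs2)}
    → {truck_at(t1,whs2), truck_at(t2,hub)}
  through step 1 (drive(t2,whs2,hub)): drop {truck_at(t2,hub)}, keep {truck_at(t1,whs2)}, require {truck_at(t2,whs2)}
    → {truck_at(t1,whs2), truck_at(t2,whs2)}

== RESULT ==
["truck_at(t1,whs2)", "truck_at(t2,whs2)"]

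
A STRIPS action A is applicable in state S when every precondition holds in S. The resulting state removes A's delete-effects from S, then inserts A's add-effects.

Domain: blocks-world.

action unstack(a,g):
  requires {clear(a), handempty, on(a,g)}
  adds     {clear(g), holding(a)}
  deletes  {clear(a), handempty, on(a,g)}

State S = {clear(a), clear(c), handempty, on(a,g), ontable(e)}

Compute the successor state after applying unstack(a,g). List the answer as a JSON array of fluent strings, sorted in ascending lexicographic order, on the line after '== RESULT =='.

Progress:
  pre ⊆ S: {clear(a), handempty, on(a,g)} ⊆ S  — applicable
  S \ del = {clear(c), ontable(e)}
  ∪ add   = {clear(c), clear(g), holding(a), ontable(e)}

== RESULT ==
["clear(c)", "clear(g)", "holding(a)", "ontable(e)"]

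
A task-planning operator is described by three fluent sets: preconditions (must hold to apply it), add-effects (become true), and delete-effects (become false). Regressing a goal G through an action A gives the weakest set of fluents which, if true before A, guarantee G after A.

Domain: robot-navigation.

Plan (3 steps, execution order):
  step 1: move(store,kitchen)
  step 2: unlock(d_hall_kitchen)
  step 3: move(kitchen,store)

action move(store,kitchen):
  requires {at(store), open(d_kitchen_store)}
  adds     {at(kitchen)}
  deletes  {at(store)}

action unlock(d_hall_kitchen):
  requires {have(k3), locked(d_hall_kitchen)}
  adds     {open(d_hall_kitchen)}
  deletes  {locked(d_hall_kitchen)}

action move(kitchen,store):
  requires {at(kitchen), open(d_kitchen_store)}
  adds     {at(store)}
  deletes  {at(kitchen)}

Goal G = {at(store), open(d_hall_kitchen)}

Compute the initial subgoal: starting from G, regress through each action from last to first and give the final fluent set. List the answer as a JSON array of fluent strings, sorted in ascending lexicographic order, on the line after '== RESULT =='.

Regress step by step:
  through step 3 (move(kitchen,store)): drop {at(store)}, keep {open(d_hall_kitchen)}, require {at(kitchen), open(d_kitchen_store)}
    → {at(kitchen), open(d_hall_kitchen), open(d_kitchen_store)}
  through step 2 (unlock(d_hall_kitchen)): drop {open(d_hall_kitchen)}, keep {at(kitchen), open(d_kitchen_store)}, require {have(k3), locked(d_hall_kitchen)}
    → {at(kitchen), have(k3), locked(d_hall_kitchen), open(d_kitchen_store)}
  through step 1 (move(store,kitchen)): drop {at(kitchen)}, keep {have(k3), locked(d_hall_kitchen), open(d_kitchen_store)}, require {at(store), open(d_kitchen_store)}
    → {at(store), have(k3), locked(d_hall_kitchen), open(d_kitchen_store)}

== RESULT ==
["at(store)", "have(k3)", "locked(d_hall_kitchen)", "open(d_kitchen_store)"]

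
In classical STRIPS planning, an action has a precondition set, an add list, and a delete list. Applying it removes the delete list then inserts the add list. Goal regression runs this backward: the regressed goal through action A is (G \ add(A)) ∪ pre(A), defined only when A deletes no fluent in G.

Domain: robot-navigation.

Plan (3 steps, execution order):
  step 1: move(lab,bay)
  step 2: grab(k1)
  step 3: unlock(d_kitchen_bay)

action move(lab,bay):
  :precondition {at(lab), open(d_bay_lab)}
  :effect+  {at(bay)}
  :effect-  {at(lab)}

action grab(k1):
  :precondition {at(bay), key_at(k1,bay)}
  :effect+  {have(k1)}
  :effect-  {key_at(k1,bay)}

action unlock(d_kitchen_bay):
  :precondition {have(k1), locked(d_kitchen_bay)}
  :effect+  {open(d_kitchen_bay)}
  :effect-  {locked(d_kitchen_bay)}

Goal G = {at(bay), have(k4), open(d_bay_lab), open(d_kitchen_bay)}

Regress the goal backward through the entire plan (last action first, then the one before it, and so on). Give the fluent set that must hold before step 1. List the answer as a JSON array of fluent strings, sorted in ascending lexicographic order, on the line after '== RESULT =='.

Regress step by step:
  through step 3 (unlock(d_kitchen_bay)): drop {open(d_kitchen_bay)}, keep {at(bay), have(k4), open(d_bay_lab)}, require {have(k1), locked(d_kitchen_bay)}
    → {at(bay), have(k1), have(k4), locked(d_kitchen_bay), open(d_bay_lab)}
  through step 2 (grab(k1)): drop {have(k1)}, keep {at(bay), have(k4), locked(d_kitchen_bay), open(d_bay_lab)}, require {at(bay), key_at(k1,bay)}
    → {at(bay), have(k4), key_at(k1,bay), locked(d_kitchen_bay), open(d_bay_lab)}
  through step 1 (move(lab,bay)): drop {at(bay)}, keep {have(k4), key_at(k1,bay), locked(d_kitchen_bay), open(d_bay_lab)}, require {at(lab), open(d_bay_lab)}
    → {at(lab), have(k4), key_at(k1,bay), locked(d_kitchen_bay), open(d_bay_lab)}

== RESULT ==
["at(lab)", "have(k4)", "key_at(k1,bay)", "locked(d_kitchen_bay)", "open(d_bay_lab)"]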